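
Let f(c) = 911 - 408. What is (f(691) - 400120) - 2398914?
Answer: -2798531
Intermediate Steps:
f(c) = 503
(f(691) - 400120) - 2398914 = (503 - 400120) - 2398914 = -399617 - 2398914 = -2798531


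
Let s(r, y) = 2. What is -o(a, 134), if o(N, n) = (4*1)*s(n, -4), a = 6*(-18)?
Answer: -8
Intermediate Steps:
a = -108
o(N, n) = 8 (o(N, n) = (4*1)*2 = 4*2 = 8)
-o(a, 134) = -1*8 = -8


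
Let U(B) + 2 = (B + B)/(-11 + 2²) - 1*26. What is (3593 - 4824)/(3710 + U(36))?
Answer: -8617/25702 ≈ -0.33527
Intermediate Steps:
U(B) = -28 - 2*B/7 (U(B) = -2 + ((B + B)/(-11 + 2²) - 1*26) = -2 + ((2*B)/(-11 + 4) - 26) = -2 + ((2*B)/(-7) - 26) = -2 + ((2*B)*(-⅐) - 26) = -2 + (-2*B/7 - 26) = -2 + (-26 - 2*B/7) = -28 - 2*B/7)
(3593 - 4824)/(3710 + U(36)) = (3593 - 4824)/(3710 + (-28 - 2/7*36)) = -1231/(3710 + (-28 - 72/7)) = -1231/(3710 - 268/7) = -1231/25702/7 = -1231*7/25702 = -8617/25702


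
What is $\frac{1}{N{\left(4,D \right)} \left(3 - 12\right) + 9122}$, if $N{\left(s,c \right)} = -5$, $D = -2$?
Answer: $\frac{1}{9167} \approx 0.00010909$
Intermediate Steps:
$\frac{1}{N{\left(4,D \right)} \left(3 - 12\right) + 9122} = \frac{1}{- 5 \left(3 - 12\right) + 9122} = \frac{1}{\left(-5\right) \left(-9\right) + 9122} = \frac{1}{45 + 9122} = \frac{1}{9167}$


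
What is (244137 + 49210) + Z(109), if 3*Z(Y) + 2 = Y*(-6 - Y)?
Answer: 289168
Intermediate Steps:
Z(Y) = -⅔ + Y*(-6 - Y)/3 (Z(Y) = -⅔ + (Y*(-6 - Y))/3 = -⅔ + Y*(-6 - Y)/3)
(244137 + 49210) + Z(109) = (244137 + 49210) + (-⅔ - 2*109 - ⅓*109²) = 293347 + (-⅔ - 218 - ⅓*11881) = 293347 + (-⅔ - 218 - 11881/3) = 293347 - 4179 = 289168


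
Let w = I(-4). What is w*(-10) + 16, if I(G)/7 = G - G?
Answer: 16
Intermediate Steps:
I(G) = 0 (I(G) = 7*(G - G) = 7*0 = 0)
w = 0
w*(-10) + 16 = 0*(-10) + 16 = 0 + 16 = 16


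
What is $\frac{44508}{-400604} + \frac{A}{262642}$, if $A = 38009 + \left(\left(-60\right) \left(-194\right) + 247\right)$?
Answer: $\frac{1037358381}{13151929471} \approx 0.078875$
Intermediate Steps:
$A = 49896$ ($A = 38009 + \left(11640 + 247\right) = 38009 + 11887 = 49896$)
$\frac{44508}{-400604} + \frac{A}{262642} = \frac{44508}{-400604} + \frac{49896}{262642} = 44508 \left(- \frac{1}{400604}\right) + 49896 \cdot \frac{1}{262642} = - \frac{11127}{100151} + \frac{24948}{131321} = \frac{1037358381}{13151929471}$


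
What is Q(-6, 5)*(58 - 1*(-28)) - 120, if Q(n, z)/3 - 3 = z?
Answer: 1944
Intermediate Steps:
Q(n, z) = 9 + 3*z
Q(-6, 5)*(58 - 1*(-28)) - 120 = (9 + 3*5)*(58 - 1*(-28)) - 120 = (9 + 15)*(58 + 28) - 120 = 24*86 - 120 = 2064 - 120 = 1944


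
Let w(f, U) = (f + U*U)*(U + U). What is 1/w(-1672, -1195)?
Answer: -1/3408983670 ≈ -2.9334e-10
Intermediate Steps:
w(f, U) = 2*U*(f + U²) (w(f, U) = (f + U²)*(2*U) = 2*U*(f + U²))
1/w(-1672, -1195) = 1/(2*(-1195)*(-1672 + (-1195)²)) = 1/(2*(-1195)*(-1672 + 1428025)) = 1/(2*(-1195)*1426353) = 1/(-3408983670) = -1/3408983670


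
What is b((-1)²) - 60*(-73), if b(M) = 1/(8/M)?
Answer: 35041/8 ≈ 4380.1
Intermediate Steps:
b(M) = M/8
b((-1)²) - 60*(-73) = (⅛)*(-1)² - 60*(-73) = (⅛)*1 + 4380 = ⅛ + 4380 = 35041/8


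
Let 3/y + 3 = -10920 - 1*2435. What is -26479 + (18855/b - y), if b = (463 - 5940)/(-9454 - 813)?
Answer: 648648493547/73161766 ≈ 8866.0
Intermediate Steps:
b = 5477/10267 (b = -5477/(-10267) = -5477*(-1/10267) = 5477/10267 ≈ 0.53346)
y = -3/13358 (y = 3/(-3 + (-10920 - 1*2435)) = 3/(-3 + (-10920 - 2435)) = 3/(-3 - 13355) = 3/(-13358) = 3*(-1/13358) = -3/13358 ≈ -0.00022458)
-26479 + (18855/b - y) = -26479 + (18855/(5477/10267) - 1*(-3/13358)) = -26479 + (18855*(10267/5477) + 3/13358) = -26479 + (193584285/5477 + 3/13358) = -26479 + 2585898895461/73161766 = 648648493547/73161766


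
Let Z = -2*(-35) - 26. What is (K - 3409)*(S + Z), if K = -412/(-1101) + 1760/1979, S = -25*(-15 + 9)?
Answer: -1440458808182/2178879 ≈ -6.6110e+5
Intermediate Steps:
S = 150 (S = -25*(-6) = 150)
K = 2753108/2178879 (K = -412*(-1/1101) + 1760*(1/1979) = 412/1101 + 1760/1979 = 2753108/2178879 ≈ 1.2635)
Z = 44 (Z = 70 - 26 = 44)
(K - 3409)*(S + Z) = (2753108/2178879 - 3409)*(150 + 44) = -7425045403/2178879*194 = -1440458808182/2178879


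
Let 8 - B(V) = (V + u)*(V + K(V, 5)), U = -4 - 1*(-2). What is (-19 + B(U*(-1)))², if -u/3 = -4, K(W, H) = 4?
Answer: 9025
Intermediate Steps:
U = -2 (U = -4 + 2 = -2)
u = 12 (u = -3*(-4) = 12)
B(V) = 8 - (4 + V)*(12 + V) (B(V) = 8 - (V + 12)*(V + 4) = 8 - (12 + V)*(4 + V) = 8 - (4 + V)*(12 + V))
(-19 + B(U*(-1)))² = (-19 + (-40 - (-2*(-1))² - (-32)*(-1)))² = (-19 + (-40 - 1*2² - 16*2))² = (-19 + (-40 - 1*4 - 32))² = (-19 + (-40 - 4 - 32))² = (-19 - 76)² = (-95)² = 9025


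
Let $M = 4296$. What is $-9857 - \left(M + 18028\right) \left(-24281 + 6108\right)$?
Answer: $405684195$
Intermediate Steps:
$-9857 - \left(M + 18028\right) \left(-24281 + 6108\right) = -9857 - \left(4296 + 18028\right) \left(-24281 + 6108\right) = -9857 - 22324 \left(-18173\right) = -9857 - -405694052 = -9857 + 405694052 = 405684195$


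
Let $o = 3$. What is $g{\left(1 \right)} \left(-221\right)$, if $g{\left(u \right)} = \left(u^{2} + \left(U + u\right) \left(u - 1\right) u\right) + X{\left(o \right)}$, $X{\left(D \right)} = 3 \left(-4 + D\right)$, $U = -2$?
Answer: $442$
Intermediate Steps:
$X{\left(D \right)} = -12 + 3 D$
$g{\left(u \right)} = -3 + u^{2} + u \left(-1 + u\right) \left(-2 + u\right)$ ($g{\left(u \right)} = \left(u^{2} + \left(-2 + u\right) \left(u - 1\right) u\right) + \left(-12 + 3 \cdot 3\right) = \left(u^{2} + \left(-2 + u\right) \left(-1 + u\right) u\right) + \left(-12 + 9\right) = \left(u^{2} + \left(-1 + u\right) \left(-2 + u\right) u\right) - 3 = \left(u^{2} + u \left(-1 + u\right) \left(-2 + u\right)\right) - 3 = -3 + u^{2} + u \left(-1 + u\right) \left(-2 + u\right)$)
$g{\left(1 \right)} \left(-221\right) = \left(-3 + 1^{3} - 2 \cdot 1^{2} + 2 \cdot 1\right) \left(-221\right) = \left(-3 + 1 - 2 + 2\right) \left(-221\right) = \left(-2\right) \left(-221\right) = 442$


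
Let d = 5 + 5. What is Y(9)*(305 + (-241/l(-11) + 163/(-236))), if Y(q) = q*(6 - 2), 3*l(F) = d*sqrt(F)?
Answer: 646353/59 + 13014*I*sqrt(11)/55 ≈ 10955.0 + 784.77*I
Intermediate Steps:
d = 10
l(F) = 10*sqrt(F)/3 (l(F) = (10*sqrt(F))/3 = 10*sqrt(F)/3)
Y(q) = 4*q (Y(q) = q*4 = 4*q)
Y(9)*(305 + (-241/l(-11) + 163/(-236))) = (4*9)*(305 + (-241*(-3*I*sqrt(11)/110) + 163/(-236))) = 36*(305 + (-241*(-3*I*sqrt(11)/110) + 163*(-1/236))) = 36*(305 + (-241*(-3*I*sqrt(11)/110) - 163/236)) = 36*(305 + (-(-723)*I*sqrt(11)/110 - 163/236)) = 36*(305 + (723*I*sqrt(11)/110 - 163/236)) = 36*(305 + (-163/236 + 723*I*sqrt(11)/110)) = 36*(71817/236 + 723*I*sqrt(11)/110) = 646353/59 + 13014*I*sqrt(11)/55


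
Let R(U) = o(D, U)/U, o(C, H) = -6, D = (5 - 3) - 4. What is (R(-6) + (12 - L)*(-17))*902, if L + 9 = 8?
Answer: -198440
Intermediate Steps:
L = -1 (L = -9 + 8 = -1)
D = -2 (D = 2 - 4 = -2)
R(U) = -6/U
(R(-6) + (12 - L)*(-17))*902 = (-6/(-6) + (12 - 1*(-1))*(-17))*902 = (-6*(-⅙) + (12 + 1)*(-17))*902 = (1 + 13*(-17))*902 = (1 - 221)*902 = -220*902 = -198440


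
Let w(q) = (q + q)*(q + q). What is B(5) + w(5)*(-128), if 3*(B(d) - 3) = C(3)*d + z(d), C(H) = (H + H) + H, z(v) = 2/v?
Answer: -191728/15 ≈ -12782.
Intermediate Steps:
C(H) = 3*H (C(H) = 2*H + H = 3*H)
w(q) = 4*q² (w(q) = (2*q)*(2*q) = 4*q²)
B(d) = 3 + 3*d + 2/(3*d) (B(d) = 3 + ((3*3)*d + 2/d)/3 = 3 + (9*d + 2/d)/3 = 3 + (2/d + 9*d)/3 = 3 + (3*d + 2/(3*d)) = 3 + 3*d + 2/(3*d))
B(5) + w(5)*(-128) = (3 + 3*5 + (⅔)/5) + (4*5²)*(-128) = (3 + 15 + (⅔)*(⅕)) + (4*25)*(-128) = (3 + 15 + 2/15) + 100*(-128) = 272/15 - 12800 = -191728/15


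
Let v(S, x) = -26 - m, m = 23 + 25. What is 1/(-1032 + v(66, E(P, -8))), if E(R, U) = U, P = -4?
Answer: -1/1106 ≈ -0.00090416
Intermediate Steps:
m = 48
v(S, x) = -74 (v(S, x) = -26 - 1*48 = -26 - 48 = -74)
1/(-1032 + v(66, E(P, -8))) = 1/(-1032 - 74) = 1/(-1106) = -1/1106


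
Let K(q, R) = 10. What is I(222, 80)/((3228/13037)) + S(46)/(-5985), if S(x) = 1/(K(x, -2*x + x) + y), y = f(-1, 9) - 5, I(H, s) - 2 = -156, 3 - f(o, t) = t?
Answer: -2002678217/3219930 ≈ -621.96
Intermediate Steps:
f(o, t) = 3 - t
I(H, s) = -154 (I(H, s) = 2 - 156 = -154)
y = -11 (y = (3 - 1*9) - 5 = (3 - 9) - 5 = -6 - 5 = -11)
S(x) = -1 (S(x) = 1/(10 - 11) = 1/(-1) = -1)
I(222, 80)/((3228/13037)) + S(46)/(-5985) = -154/(3228/13037) - 1/(-5985) = -154/(3228*(1/13037)) - 1*(-1/5985) = -154/3228/13037 + 1/5985 = -154*13037/3228 + 1/5985 = -1003849/1614 + 1/5985 = -2002678217/3219930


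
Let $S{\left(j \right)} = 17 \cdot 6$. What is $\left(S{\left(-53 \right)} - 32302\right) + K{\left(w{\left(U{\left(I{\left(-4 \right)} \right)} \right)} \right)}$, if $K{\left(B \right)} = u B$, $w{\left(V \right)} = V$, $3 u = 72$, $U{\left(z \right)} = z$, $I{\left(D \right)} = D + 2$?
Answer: $-32248$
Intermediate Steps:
$I{\left(D \right)} = 2 + D$
$u = 24$ ($u = \frac{1}{3} \cdot 72 = 24$)
$K{\left(B \right)} = 24 B$
$S{\left(j \right)} = 102$
$\left(S{\left(-53 \right)} - 32302\right) + K{\left(w{\left(U{\left(I{\left(-4 \right)} \right)} \right)} \right)} = \left(102 - 32302\right) + 24 \left(2 - 4\right) = -32200 + 24 \left(-2\right) = -32200 - 48 = -32248$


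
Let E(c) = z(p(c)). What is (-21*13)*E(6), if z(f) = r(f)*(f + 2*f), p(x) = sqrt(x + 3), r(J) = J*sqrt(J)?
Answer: -7371*sqrt(3) ≈ -12767.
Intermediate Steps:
r(J) = J**(3/2)
p(x) = sqrt(3 + x)
z(f) = 3*f**(5/2) (z(f) = f**(3/2)*(f + 2*f) = f**(3/2)*(3*f) = 3*f**(5/2))
E(c) = 3*(3 + c)**(5/4) (E(c) = 3*(sqrt(3 + c))**(5/2) = 3*(3 + c)**(5/4))
(-21*13)*E(6) = (-21*13)*(3*(3 + 6)**(5/4)) = -819*9**(5/4) = -819*9*sqrt(3) = -7371*sqrt(3)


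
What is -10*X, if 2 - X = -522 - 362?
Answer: -8860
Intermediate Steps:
X = 886 (X = 2 - (-522 - 362) = 2 - 1*(-884) = 2 + 884 = 886)
-10*X = -10*886 = -8860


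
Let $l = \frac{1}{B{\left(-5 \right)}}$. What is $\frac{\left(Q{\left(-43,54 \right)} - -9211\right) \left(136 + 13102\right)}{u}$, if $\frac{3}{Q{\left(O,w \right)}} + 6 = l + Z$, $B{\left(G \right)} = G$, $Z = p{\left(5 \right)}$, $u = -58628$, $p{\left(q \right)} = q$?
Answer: $- \frac{121902123}{58628} \approx -2079.2$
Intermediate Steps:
$Z = 5$
$l = - \frac{1}{5}$ ($l = \frac{1}{-5} = - \frac{1}{5} \approx -0.2$)
$Q{\left(O,w \right)} = - \frac{5}{2}$ ($Q{\left(O,w \right)} = \frac{3}{-6 + \left(- \frac{1}{5} + 5\right)} = \frac{3}{-6 + \frac{24}{5}} = \frac{3}{- \frac{6}{5}} = 3 \left(- \frac{5}{6}\right) = - \frac{5}{2}$)
$\frac{\left(Q{\left(-43,54 \right)} - -9211\right) \left(136 + 13102\right)}{u} = \frac{\left(- \frac{5}{2} - -9211\right) \left(136 + 13102\right)}{-58628} = \left(- \frac{5}{2} + \left(-6403 + 15614\right)\right) 13238 \left(- \frac{1}{58628}\right) = \left(- \frac{5}{2} + 9211\right) 13238 \left(- \frac{1}{58628}\right) = \frac{18417}{2} \cdot 13238 \left(- \frac{1}{58628}\right) = 121902123 \left(- \frac{1}{58628}\right) = - \frac{121902123}{58628}$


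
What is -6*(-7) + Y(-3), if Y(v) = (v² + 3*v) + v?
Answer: 39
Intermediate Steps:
Y(v) = v² + 4*v
-6*(-7) + Y(-3) = -6*(-7) - 3*(4 - 3) = 42 - 3*1 = 42 - 3 = 39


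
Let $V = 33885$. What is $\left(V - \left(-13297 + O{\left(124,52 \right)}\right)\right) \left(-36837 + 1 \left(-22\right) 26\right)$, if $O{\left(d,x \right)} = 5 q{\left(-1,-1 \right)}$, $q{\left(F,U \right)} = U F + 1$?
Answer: $-1764657348$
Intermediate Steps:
$q{\left(F,U \right)} = 1 + F U$ ($q{\left(F,U \right)} = F U + 1 = 1 + F U$)
$O{\left(d,x \right)} = 10$ ($O{\left(d,x \right)} = 5 \left(1 - -1\right) = 5 \left(1 + 1\right) = 5 \cdot 2 = 10$)
$\left(V - \left(-13297 + O{\left(124,52 \right)}\right)\right) \left(-36837 + 1 \left(-22\right) 26\right) = \left(33885 + \left(13297 - 10\right)\right) \left(-36837 + 1 \left(-22\right) 26\right) = \left(33885 + \left(13297 - 10\right)\right) \left(-36837 - 572\right) = \left(33885 + 13287\right) \left(-36837 - 572\right) = 47172 \left(-37409\right) = -1764657348$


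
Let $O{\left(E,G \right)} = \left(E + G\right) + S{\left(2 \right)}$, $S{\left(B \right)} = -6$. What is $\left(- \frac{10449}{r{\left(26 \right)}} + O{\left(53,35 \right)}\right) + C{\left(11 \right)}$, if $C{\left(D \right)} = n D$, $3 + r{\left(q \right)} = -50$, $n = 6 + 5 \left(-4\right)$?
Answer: $\frac{6633}{53} \approx 125.15$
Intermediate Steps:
$n = -14$ ($n = 6 - 20 = -14$)
$r{\left(q \right)} = -53$ ($r{\left(q \right)} = -3 - 50 = -53$)
$C{\left(D \right)} = - 14 D$
$O{\left(E,G \right)} = -6 + E + G$ ($O{\left(E,G \right)} = \left(E + G\right) - 6 = -6 + E + G$)
$\left(- \frac{10449}{r{\left(26 \right)}} + O{\left(53,35 \right)}\right) + C{\left(11 \right)} = \left(- \frac{10449}{-53} + \left(-6 + 53 + 35\right)\right) - 154 = \left(\left(-10449\right) \left(- \frac{1}{53}\right) + 82\right) - 154 = \left(\frac{10449}{53} + 82\right) - 154 = \frac{14795}{53} - 154 = \frac{6633}{53}$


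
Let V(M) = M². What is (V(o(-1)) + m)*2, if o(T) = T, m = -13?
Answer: -24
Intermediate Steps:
(V(o(-1)) + m)*2 = ((-1)² - 13)*2 = (1 - 13)*2 = -12*2 = -24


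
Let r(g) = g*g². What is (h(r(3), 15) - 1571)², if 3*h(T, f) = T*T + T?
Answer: 1739761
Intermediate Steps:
r(g) = g³
h(T, f) = T/3 + T²/3 (h(T, f) = (T*T + T)/3 = (T² + T)/3 = (T + T²)/3 = T/3 + T²/3)
(h(r(3), 15) - 1571)² = ((⅓)*3³*(1 + 3³) - 1571)² = ((⅓)*27*(1 + 27) - 1571)² = ((⅓)*27*28 - 1571)² = (252 - 1571)² = (-1319)² = 1739761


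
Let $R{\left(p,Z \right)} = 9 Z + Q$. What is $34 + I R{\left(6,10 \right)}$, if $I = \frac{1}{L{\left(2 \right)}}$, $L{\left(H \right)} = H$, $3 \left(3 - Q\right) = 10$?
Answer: $\frac{473}{6} \approx 78.833$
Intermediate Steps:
$Q = - \frac{1}{3}$ ($Q = 3 - \frac{10}{3} = - \frac{1}{3} \approx -0.33333$)
$R{\left(p,Z \right)} = - \frac{1}{3} + 9 Z$ ($R{\left(p,Z \right)} = 9 Z - \frac{1}{3} = - \frac{1}{3} + 9 Z$)
$I = \frac{1}{2} \approx 0.5$
$34 + I R{\left(6,10 \right)} = 34 + \frac{- \frac{1}{3} + 9 \cdot 10}{2} = 34 + \frac{- \frac{1}{3} + 90}{2} = 34 + \frac{1}{2} \cdot \frac{269}{3} = 34 + \frac{269}{6} = \frac{473}{6}$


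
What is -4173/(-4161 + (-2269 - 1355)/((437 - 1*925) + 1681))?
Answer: 1659463/1655899 ≈ 1.0022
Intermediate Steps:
-4173/(-4161 + (-2269 - 1355)/((437 - 1*925) + 1681)) = -4173/(-4161 - 3624/((437 - 925) + 1681)) = -4173/(-4161 - 3624/(-488 + 1681)) = -4173/(-4161 - 3624/1193) = -4173/(-4967697/1193) = -4173*(-1193/4967697) = 1659463/1655899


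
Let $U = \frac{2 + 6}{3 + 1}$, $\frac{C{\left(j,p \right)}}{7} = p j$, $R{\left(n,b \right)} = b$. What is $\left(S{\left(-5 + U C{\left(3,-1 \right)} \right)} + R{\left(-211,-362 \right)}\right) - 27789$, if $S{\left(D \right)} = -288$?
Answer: $-28439$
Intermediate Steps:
$C{\left(j,p \right)} = 7 j p$ ($C{\left(j,p \right)} = 7 p j = 7 j p$)
$U = 2$ ($U = \frac{8}{4} = 8 \cdot \frac{1}{4} = 2$)
$\left(S{\left(-5 + U C{\left(3,-1 \right)} \right)} + R{\left(-211,-362 \right)}\right) - 27789 = \left(-288 - 362\right) - 27789 = -650 - 27789 = -28439$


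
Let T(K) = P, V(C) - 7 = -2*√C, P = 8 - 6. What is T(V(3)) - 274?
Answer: -272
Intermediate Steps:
P = 2
V(C) = 7 - 2*√C
T(K) = 2
T(V(3)) - 274 = 2 - 274 = -272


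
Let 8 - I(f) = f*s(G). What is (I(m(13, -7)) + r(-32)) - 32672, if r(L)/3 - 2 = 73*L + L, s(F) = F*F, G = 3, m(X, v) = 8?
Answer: -39834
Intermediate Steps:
s(F) = F²
I(f) = 8 - 9*f (I(f) = 8 - f*3² = 8 - f*9 = 8 - 9*f)
r(L) = 6 + 222*L (r(L) = 6 + 3*(73*L + L) = 6 + 3*(74*L) = 6 + 222*L)
(I(m(13, -7)) + r(-32)) - 32672 = ((8 - 9*8) + (6 + 222*(-32))) - 32672 = ((8 - 72) + (6 - 7104)) - 32672 = (-64 - 7098) - 32672 = -7162 - 32672 = -39834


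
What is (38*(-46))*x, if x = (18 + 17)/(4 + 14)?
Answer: -30590/9 ≈ -3398.9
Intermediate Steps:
x = 35/18 ≈ 1.9444
(38*(-46))*x = (38*(-46))*(35/18) = -1748*35/18 = -30590/9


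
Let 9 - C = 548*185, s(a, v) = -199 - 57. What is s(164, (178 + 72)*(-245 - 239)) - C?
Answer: 101115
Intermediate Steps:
s(a, v) = -256
C = -101371 (C = 9 - 548*185 = 9 - 1*101380 = 9 - 101380 = -101371)
s(164, (178 + 72)*(-245 - 239)) - C = -256 - 1*(-101371) = -256 + 101371 = 101115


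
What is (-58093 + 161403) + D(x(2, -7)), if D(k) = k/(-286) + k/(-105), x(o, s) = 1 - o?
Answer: 3102399691/30030 ≈ 1.0331e+5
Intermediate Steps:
D(k) = -391*k/30030 (D(k) = k*(-1/286) + k*(-1/105) = -k/286 - k/105 = -391*k/30030)
(-58093 + 161403) + D(x(2, -7)) = (-58093 + 161403) - 391*(1 - 1*2)/30030 = 103310 - 391*(1 - 2)/30030 = 103310 - 391/30030*(-1) = 103310 + 391/30030 = 3102399691/30030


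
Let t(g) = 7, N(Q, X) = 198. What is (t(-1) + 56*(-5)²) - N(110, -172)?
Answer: 1209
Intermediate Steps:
(t(-1) + 56*(-5)²) - N(110, -172) = (7 + 56*(-5)²) - 1*198 = (7 + 56*25) - 198 = (7 + 1400) - 198 = 1407 - 198 = 1209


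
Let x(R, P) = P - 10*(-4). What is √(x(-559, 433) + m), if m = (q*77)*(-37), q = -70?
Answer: √199903 ≈ 447.10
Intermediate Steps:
m = 199430 (m = -70*77*(-37) = -5390*(-37) = 199430)
x(R, P) = 40 + P (x(R, P) = P + 40 = 40 + P)
√(x(-559, 433) + m) = √((40 + 433) + 199430) = √(473 + 199430) = √199903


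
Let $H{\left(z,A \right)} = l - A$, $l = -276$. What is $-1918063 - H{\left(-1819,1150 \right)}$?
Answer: $-1916637$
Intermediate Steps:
$H{\left(z,A \right)} = -276 - A$
$-1918063 - H{\left(-1819,1150 \right)} = -1918063 - \left(-276 - 1150\right) = -1918063 - -1426 = -1918063 + 1426 = -1916637$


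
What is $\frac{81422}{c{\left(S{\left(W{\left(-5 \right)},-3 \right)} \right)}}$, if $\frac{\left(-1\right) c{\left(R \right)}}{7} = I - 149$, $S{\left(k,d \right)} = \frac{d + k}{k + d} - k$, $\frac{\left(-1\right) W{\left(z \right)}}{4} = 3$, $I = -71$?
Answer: $\frac{3701}{70} \approx 52.871$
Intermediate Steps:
$W{\left(z \right)} = -12$ ($W{\left(z \right)} = \left(-4\right) 3 = -12$)
$S{\left(k,d \right)} = 1 - k$ ($S{\left(k,d \right)} = \frac{d + k}{d + k} - k = 1 - k$)
$c{\left(R \right)} = 1540$ ($c{\left(R \right)} = - 7 \left(-71 - 149\right) = \left(-7\right) \left(-220\right) = 1540$)
$\frac{81422}{c{\left(S{\left(W{\left(-5 \right)},-3 \right)} \right)}} = \frac{81422}{1540} = 81422 \cdot \frac{1}{1540} = \frac{3701}{70}$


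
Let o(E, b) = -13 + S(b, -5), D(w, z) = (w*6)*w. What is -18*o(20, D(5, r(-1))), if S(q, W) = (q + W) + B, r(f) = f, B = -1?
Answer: -2358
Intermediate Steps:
S(q, W) = -1 + W + q (S(q, W) = (q + W) - 1 = (W + q) - 1 = -1 + W + q)
D(w, z) = 6*w² (D(w, z) = (6*w)*w = 6*w²)
o(E, b) = -19 + b (o(E, b) = -13 + (-1 - 5 + b) = -13 + (-6 + b) = -19 + b)
-18*o(20, D(5, r(-1))) = -18*(-19 + 6*5²) = -18*(-19 + 6*25) = -18*(-19 + 150) = -18*131 = -2358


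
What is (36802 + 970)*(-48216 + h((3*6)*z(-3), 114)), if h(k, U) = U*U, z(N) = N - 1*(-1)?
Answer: -1330329840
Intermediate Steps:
z(N) = 1 + N (z(N) = N + 1 = 1 + N)
h(k, U) = U²
(36802 + 970)*(-48216 + h((3*6)*z(-3), 114)) = (36802 + 970)*(-48216 + 114²) = 37772*(-48216 + 12996) = 37772*(-35220) = -1330329840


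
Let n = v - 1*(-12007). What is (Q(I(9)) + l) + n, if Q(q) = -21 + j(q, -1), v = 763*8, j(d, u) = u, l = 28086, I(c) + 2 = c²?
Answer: 46175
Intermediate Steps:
I(c) = -2 + c²
v = 6104
Q(q) = -22 (Q(q) = -21 - 1 = -22)
n = 18111 (n = 6104 - 1*(-12007) = 6104 + 12007 = 18111)
(Q(I(9)) + l) + n = (-22 + 28086) + 18111 = 28064 + 18111 = 46175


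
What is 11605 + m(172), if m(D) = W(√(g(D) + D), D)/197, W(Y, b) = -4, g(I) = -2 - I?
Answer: 2286181/197 ≈ 11605.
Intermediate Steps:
m(D) = -4/197
11605 + m(172) = 11605 - 4/197 = 2286181/197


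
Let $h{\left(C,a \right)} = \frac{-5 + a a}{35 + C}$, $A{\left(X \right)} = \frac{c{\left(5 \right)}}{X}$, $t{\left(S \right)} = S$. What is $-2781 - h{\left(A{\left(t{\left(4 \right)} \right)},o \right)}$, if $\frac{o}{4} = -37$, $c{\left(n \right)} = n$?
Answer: $- \frac{490841}{145} \approx -3385.1$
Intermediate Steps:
$o = -148$ ($o = 4 \left(-37\right) = -148$)
$A{\left(X \right)} = \frac{5}{X}$
$h{\left(C,a \right)} = \frac{-5 + a^{2}}{35 + C}$
$-2781 - h{\left(A{\left(t{\left(4 \right)} \right)},o \right)} = -2781 - \frac{-5 + \left(-148\right)^{2}}{35 + \frac{5}{4}} = -2781 - \frac{-5 + 21904}{35 + 5 \cdot \frac{1}{4}} = -2781 - \frac{1}{35 + \frac{5}{4}} \cdot 21899 = -2781 - \frac{1}{\frac{145}{4}} \cdot 21899 = -2781 - \frac{4}{145} \cdot 21899 = -2781 - \frac{87596}{145} = - \frac{490841}{145}$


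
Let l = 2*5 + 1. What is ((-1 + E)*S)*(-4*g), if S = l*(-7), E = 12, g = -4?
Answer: -13552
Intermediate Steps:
l = 11 (l = 10 + 1 = 11)
S = -77 (S = 11*(-7) = -77)
((-1 + E)*S)*(-4*g) = ((-1 + 12)*(-77))*(-4*(-4)) = (11*(-77))*16 = -847*16 = -13552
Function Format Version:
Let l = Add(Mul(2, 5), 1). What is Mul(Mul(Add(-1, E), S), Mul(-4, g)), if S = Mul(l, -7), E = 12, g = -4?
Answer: -13552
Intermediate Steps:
l = 11 (l = Add(10, 1) = 11)
S = -77 (S = Mul(11, -7) = -77)
Mul(Mul(Add(-1, E), S), Mul(-4, g)) = Mul(Mul(Add(-1, 12), -77), Mul(-4, -4)) = Mul(Mul(11, -77), 16) = Mul(-847, 16) = -13552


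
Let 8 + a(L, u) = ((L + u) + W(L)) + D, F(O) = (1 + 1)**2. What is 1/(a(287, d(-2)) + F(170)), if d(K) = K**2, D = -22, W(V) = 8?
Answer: 1/273 ≈ 0.0036630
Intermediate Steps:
F(O) = 4 (F(O) = 2**2 = 4)
a(L, u) = -22 + L + u (a(L, u) = -8 + (((L + u) + 8) - 22) = -8 + ((8 + L + u) - 22) = -8 + (-14 + L + u) = -22 + L + u)
1/(a(287, d(-2)) + F(170)) = 1/((-22 + 287 + (-2)**2) + 4) = 1/((-22 + 287 + 4) + 4) = 1/(269 + 4) = 1/273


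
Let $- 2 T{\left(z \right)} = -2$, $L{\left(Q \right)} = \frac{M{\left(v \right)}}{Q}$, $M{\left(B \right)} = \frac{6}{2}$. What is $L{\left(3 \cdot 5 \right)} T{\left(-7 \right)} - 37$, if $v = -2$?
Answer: $- \frac{184}{5} \approx -36.8$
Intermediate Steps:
$M{\left(B \right)} = 3$ ($M{\left(B \right)} = 6 \cdot \frac{1}{2} = 3$)
$L{\left(Q \right)} = \frac{3}{Q}$
$T{\left(z \right)} = 1$ ($T{\left(z \right)} = \left(- \frac{1}{2}\right) \left(-2\right) = 1$)
$L{\left(3 \cdot 5 \right)} T{\left(-7 \right)} - 37 = \frac{3}{3 \cdot 5} \cdot 1 - 37 = \frac{3}{15} \cdot 1 - 37 = 3 \cdot \frac{1}{15} \cdot 1 - 37 = \frac{1}{5} \cdot 1 - 37 = \frac{1}{5} - 37 = - \frac{184}{5}$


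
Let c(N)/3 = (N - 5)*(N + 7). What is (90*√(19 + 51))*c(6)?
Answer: 3510*√70 ≈ 29367.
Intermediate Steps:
c(N) = 3*(-5 + N)*(7 + N) (c(N) = 3*((N - 5)*(N + 7)) = 3*((-5 + N)*(7 + N)) = 3*(-5 + N)*(7 + N))
(90*√(19 + 51))*c(6) = (90*√(19 + 51))*(-105 + 3*6² + 6*6) = (90*√70)*(-105 + 3*36 + 36) = (90*√70)*(-105 + 108 + 36) = (90*√70)*39 = 3510*√70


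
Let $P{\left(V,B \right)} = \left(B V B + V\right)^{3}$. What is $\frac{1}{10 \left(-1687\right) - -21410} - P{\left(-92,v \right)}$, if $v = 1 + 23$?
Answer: $\frac{679120396855036161}{4540} \approx 1.4959 \cdot 10^{14}$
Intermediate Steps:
$v = 24$
$P{\left(V,B \right)} = \left(V + V B^{2}\right)^{3}$ ($P{\left(V,B \right)} = \left(V B^{2} + V\right)^{3} = \left(V + V B^{2}\right)^{3}$)
$\frac{1}{10 \left(-1687\right) - -21410} - P{\left(-92,v \right)} = \frac{1}{10 \left(-1687\right) - -21410} - \left(-92\right)^{3} \left(1 + 24^{2}\right)^{3} = \frac{1}{-16870 + \left(-3082 + 24492\right)} - - 778688 \left(1 + 576\right)^{3} = \frac{1}{-16870 + 21410} - - 778688 \cdot 577^{3} = \frac{1}{4540} - \left(-778688\right) 192100033 = \frac{1}{4540} - -149585990496704 = \frac{1}{4540} + 149585990496704 = \frac{679120396855036161}{4540}$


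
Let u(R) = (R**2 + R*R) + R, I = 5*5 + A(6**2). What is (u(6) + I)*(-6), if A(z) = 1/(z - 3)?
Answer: -6800/11 ≈ -618.18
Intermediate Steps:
A(z) = 1/(-3 + z)
I = 826/33 (I = 5*5 + 1/(-3 + 6**2) = 25 + 1/(-3 + 36) = 25 + 1/33 = 826/33 ≈ 25.030)
u(R) = R + 2*R**2 (u(R) = (R**2 + R**2) + R = 2*R**2 + R = R + 2*R**2)
(u(6) + I)*(-6) = (6*(1 + 2*6) + 826/33)*(-6) = (6*(1 + 12) + 826/33)*(-6) = (6*13 + 826/33)*(-6) = (78 + 826/33)*(-6) = (3400/33)*(-6) = -6800/11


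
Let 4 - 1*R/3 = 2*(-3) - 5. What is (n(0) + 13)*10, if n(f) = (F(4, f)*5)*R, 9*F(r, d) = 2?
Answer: 630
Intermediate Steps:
R = 45 (R = 12 - 3*(2*(-3) - 5) = 12 - 3*(-6 - 5) = 12 - 3*(-11) = 12 + 33 = 45)
F(r, d) = 2/9 (F(r, d) = (⅑)*2 = 2/9)
n(f) = 50 (n(f) = ((2/9)*5)*45 = (10/9)*45 = 50)
(n(0) + 13)*10 = (50 + 13)*10 = 63*10 = 630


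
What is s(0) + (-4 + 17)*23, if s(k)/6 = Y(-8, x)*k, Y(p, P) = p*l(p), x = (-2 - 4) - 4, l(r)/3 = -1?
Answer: 299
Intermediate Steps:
l(r) = -3 (l(r) = 3*(-1) = -3)
x = -10 (x = -6 - 4 = -10)
Y(p, P) = -3*p (Y(p, P) = p*(-3) = -3*p)
s(k) = 144*k (s(k) = 6*((-3*(-8))*k) = 6*(24*k) = 144*k)
s(0) + (-4 + 17)*23 = 144*0 + (-4 + 17)*23 = 0 + 13*23 = 0 + 299 = 299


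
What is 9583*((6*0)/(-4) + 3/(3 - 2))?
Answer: 28749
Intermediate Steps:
9583*((6*0)/(-4) + 3/(3 - 2)) = 9583*(0*(-¼) + 3/1) = 9583*(0 + 3*1) = 9583*(0 + 3) = 9583*3 = 28749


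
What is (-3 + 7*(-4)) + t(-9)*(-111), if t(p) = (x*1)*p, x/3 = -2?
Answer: -6025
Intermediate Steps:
x = -6 (x = 3*(-2) = -6)
t(p) = -6*p (t(p) = (-6*1)*p = -6*p)
(-3 + 7*(-4)) + t(-9)*(-111) = (-3 + 7*(-4)) - 6*(-9)*(-111) = (-3 - 28) + 54*(-111) = -31 - 5994 = -6025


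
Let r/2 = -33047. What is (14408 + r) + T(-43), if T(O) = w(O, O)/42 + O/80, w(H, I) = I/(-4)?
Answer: -86832953/1680 ≈ -51686.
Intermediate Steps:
r = -66094 (r = 2*(-33047) = -66094)
w(H, I) = -I/4 (w(H, I) = I*(-¼) = -I/4)
T(O) = 11*O/1680 (T(O) = -O/4/42 + O/80 = -O/4*(1/42) + O*(1/80) = -O/168 + O/80 = 11*O/1680)
(14408 + r) + T(-43) = (14408 - 66094) + (11/1680)*(-43) = -51686 - 473/1680 = -86832953/1680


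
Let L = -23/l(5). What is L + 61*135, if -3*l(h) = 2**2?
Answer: 33009/4 ≈ 8252.3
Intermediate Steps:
l(h) = -4/3 (l(h) = -1/3*2**2 = -1/3*4 = -4/3)
L = 69/4 (L = -23/(-4/3) = -23*(-3/4) = 69/4 ≈ 17.250)
L + 61*135 = 69/4 + 61*135 = 69/4 + 8235 = 33009/4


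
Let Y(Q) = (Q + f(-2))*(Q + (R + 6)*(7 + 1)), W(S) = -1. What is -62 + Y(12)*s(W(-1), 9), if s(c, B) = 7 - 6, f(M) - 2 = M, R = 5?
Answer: 1138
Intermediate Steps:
f(M) = 2 + M
s(c, B) = 1
Y(Q) = Q*(88 + Q) (Y(Q) = (Q + (2 - 2))*(Q + (5 + 6)*(7 + 1)) = (Q + 0)*(Q + 11*8) = Q*(Q + 88) = Q*(88 + Q))
-62 + Y(12)*s(W(-1), 9) = -62 + (12*(88 + 12))*1 = -62 + (12*100)*1 = -62 + 1200*1 = -62 + 1200 = 1138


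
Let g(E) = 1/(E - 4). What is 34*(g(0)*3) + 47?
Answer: 43/2 ≈ 21.500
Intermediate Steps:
g(E) = 1/(-4 + E)
34*(g(0)*3) + 47 = 34*(3/(-4 + 0)) + 47 = 34*(3/(-4)) + 47 = 34*(-¼*3) + 47 = 34*(-¾) + 47 = -51/2 + 47 = 43/2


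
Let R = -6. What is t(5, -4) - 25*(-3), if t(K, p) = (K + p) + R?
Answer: 70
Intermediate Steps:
t(K, p) = -6 + K + p (t(K, p) = (K + p) - 6 = -6 + K + p)
t(5, -4) - 25*(-3) = (-6 + 5 - 4) - 25*(-3) = -5 + 75 = 70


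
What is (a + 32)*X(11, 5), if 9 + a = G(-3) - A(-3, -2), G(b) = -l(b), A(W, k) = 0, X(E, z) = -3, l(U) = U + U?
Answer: -87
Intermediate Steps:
l(U) = 2*U
G(b) = -2*b
a = -3 (a = -9 + (-2*(-3) - 1*0) = -9 + (6 + 0) = -9 + 6 = -3)
(a + 32)*X(11, 5) = (-3 + 32)*(-3) = 29*(-3) = -87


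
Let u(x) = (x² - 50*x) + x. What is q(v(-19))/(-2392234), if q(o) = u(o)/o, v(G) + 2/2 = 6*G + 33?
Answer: 131/2392234 ≈ 5.4761e-5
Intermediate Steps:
v(G) = 32 + 6*G (v(G) = -1 + (6*G + 33) = -1 + (33 + 6*G) = 32 + 6*G)
u(x) = x² - 49*x
q(o) = -49 + o (q(o) = (o*(-49 + o))/o = -49 + o)
q(v(-19))/(-2392234) = (-49 + (32 + 6*(-19)))/(-2392234) = (-49 + (32 - 114))*(-1/2392234) = (-49 - 82)*(-1/2392234) = -131*(-1/2392234) = 131/2392234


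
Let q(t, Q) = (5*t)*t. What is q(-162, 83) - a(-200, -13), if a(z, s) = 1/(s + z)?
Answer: 27949861/213 ≈ 1.3122e+5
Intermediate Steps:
q(t, Q) = 5*t²
q(-162, 83) - a(-200, -13) = 5*(-162)² - 1/(-13 - 200) = 5*26244 - 1/(-213) = 131220 - 1*(-1/213) = 131220 + 1/213 = 27949861/213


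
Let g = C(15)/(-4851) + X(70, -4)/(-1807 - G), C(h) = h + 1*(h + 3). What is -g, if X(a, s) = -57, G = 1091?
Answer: -29/2254 ≈ -0.012866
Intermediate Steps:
C(h) = 3 + 2*h (C(h) = h + 1*(3 + h) = h + (3 + h) = 3 + 2*h)
g = 29/2254 (g = (3 + 2*15)/(-4851) - 57/(-1807 - 1*1091) = (3 + 30)*(-1/4851) - 57/(-1807 - 1091) = 33*(-1/4851) - 57/(-2898) = -1/147 - 57*(-1/2898) = -1/147 + 19/966 = 29/2254 ≈ 0.012866)
-g = -1*29/2254 = -29/2254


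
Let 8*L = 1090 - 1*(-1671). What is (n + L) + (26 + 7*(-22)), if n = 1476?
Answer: 13545/8 ≈ 1693.1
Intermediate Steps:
L = 2761/8 (L = (1090 - 1*(-1671))/8 = (1090 + 1671)/8 = (1/8)*2761 = 2761/8 ≈ 345.13)
(n + L) + (26 + 7*(-22)) = (1476 + 2761/8) + (26 + 7*(-22)) = 14569/8 + (26 - 154) = 14569/8 - 128 = 13545/8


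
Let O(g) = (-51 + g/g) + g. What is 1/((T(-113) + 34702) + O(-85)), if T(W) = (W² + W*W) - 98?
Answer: 1/60007 ≈ 1.6665e-5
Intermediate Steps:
O(g) = -50 + g (O(g) = (-51 + 1) + g = -50 + g)
T(W) = -98 + 2*W² (T(W) = (W² + W²) - 98 = 2*W² - 98 = -98 + 2*W²)
1/((T(-113) + 34702) + O(-85)) = 1/(((-98 + 2*(-113)²) + 34702) + (-50 - 85)) = 1/(((-98 + 2*12769) + 34702) - 135) = 1/(((-98 + 25538) + 34702) - 135) = 1/((25440 + 34702) - 135) = 1/(60142 - 135) = 1/60007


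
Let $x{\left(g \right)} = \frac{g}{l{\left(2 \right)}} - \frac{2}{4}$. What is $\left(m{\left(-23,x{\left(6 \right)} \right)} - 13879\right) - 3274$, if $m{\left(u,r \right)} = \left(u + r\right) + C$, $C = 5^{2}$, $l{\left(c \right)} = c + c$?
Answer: $-17150$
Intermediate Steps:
$l{\left(c \right)} = 2 c$
$C = 25$
$x{\left(g \right)} = - \frac{1}{2} + \frac{g}{4}$ ($x{\left(g \right)} = \frac{g}{2 \cdot 2} - \frac{2}{4} = \frac{g}{4} - \frac{1}{2} = - \frac{1}{2} + \frac{g}{4}$)
$m{\left(u,r \right)} = 25 + r + u$ ($m{\left(u,r \right)} = \left(u + r\right) + 25 = \left(r + u\right) + 25 = 25 + r + u$)
$\left(m{\left(-23,x{\left(6 \right)} \right)} - 13879\right) - 3274 = \left(\left(25 + \left(- \frac{1}{2} + \frac{1}{4} \cdot 6\right) - 23\right) - 13879\right) - 3274 = \left(\left(25 + \left(- \frac{1}{2} + \frac{3}{2}\right) - 23\right) - 13879\right) - 3274 = \left(\left(25 + 1 - 23\right) - 13879\right) - 3274 = \left(3 - 13879\right) - 3274 = -13876 - 3274 = -17150$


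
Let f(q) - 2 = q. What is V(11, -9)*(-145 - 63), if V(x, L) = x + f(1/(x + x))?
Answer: -29848/11 ≈ -2713.5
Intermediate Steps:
f(q) = 2 + q
V(x, L) = 2 + x + 1/(2*x) (V(x, L) = x + (2 + 1/(x + x)) = x + (2 + 1/(2*x)) = 2 + x + 1/(2*x))
V(11, -9)*(-145 - 63) = (2 + 11 + (1/2)/11)*(-145 - 63) = (2 + 11 + (1/2)*(1/11))*(-208) = (2 + 11 + 1/22)*(-208) = (287/22)*(-208) = -29848/11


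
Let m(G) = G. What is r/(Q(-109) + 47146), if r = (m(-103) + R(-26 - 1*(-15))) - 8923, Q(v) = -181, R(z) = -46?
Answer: -3024/15655 ≈ -0.19317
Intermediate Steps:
r = -9072 (r = (-103 - 46) - 8923 = -149 - 8923 = -9072)
r/(Q(-109) + 47146) = -9072/(-181 + 47146) = -9072/46965 = -9072*1/46965 = -3024/15655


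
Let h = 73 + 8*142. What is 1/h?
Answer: 1/1209 ≈ 0.00082713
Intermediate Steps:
h = 1209 (h = 73 + 1136 = 1209)
1/h = 1/1209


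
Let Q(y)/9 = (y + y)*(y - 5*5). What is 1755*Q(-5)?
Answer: 4738500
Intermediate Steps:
Q(y) = 18*y*(-25 + y) (Q(y) = 9*((y + y)*(y - 5*5)) = 9*((2*y)*(y - 25)) = 9*((2*y)*(-25 + y)) = 9*(2*y*(-25 + y)) = 18*y*(-25 + y))
1755*Q(-5) = 1755*(18*(-5)*(-25 - 5)) = 1755*(18*(-5)*(-30)) = 1755*2700 = 4738500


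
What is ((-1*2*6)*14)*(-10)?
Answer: 1680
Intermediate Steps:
((-1*2*6)*14)*(-10) = (-2*6*14)*(-10) = -12*14*(-10) = -168*(-10) = 1680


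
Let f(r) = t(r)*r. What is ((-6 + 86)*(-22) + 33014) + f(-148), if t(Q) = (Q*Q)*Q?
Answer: 479816470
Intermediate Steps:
t(Q) = Q³ (t(Q) = Q²*Q = Q³)
f(r) = r⁴ (f(r) = r³*r = r⁴)
((-6 + 86)*(-22) + 33014) + f(-148) = ((-6 + 86)*(-22) + 33014) + (-148)⁴ = (80*(-22) + 33014) + 479785216 = (-1760 + 33014) + 479785216 = 31254 + 479785216 = 479816470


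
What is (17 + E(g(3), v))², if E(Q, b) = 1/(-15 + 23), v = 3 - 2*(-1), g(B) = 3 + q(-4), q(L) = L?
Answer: 18769/64 ≈ 293.27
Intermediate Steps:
g(B) = -1 (g(B) = 3 - 4 = -1)
v = 5 (v = 3 - 1*(-2) = 3 + 2 = 5)
E(Q, b) = ⅛ (E(Q, b) = 1/8 = ⅛)
(17 + E(g(3), v))² = (17 + ⅛)² = (137/8)² = 18769/64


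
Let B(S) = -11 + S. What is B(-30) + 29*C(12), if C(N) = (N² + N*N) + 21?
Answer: 8920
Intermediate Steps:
C(N) = 21 + 2*N² (C(N) = (N² + N²) + 21 = 2*N² + 21 = 21 + 2*N²)
B(-30) + 29*C(12) = (-11 - 30) + 29*(21 + 2*12²) = -41 + 29*(21 + 2*144) = -41 + 29*(21 + 288) = -41 + 29*309 = -41 + 8961 = 8920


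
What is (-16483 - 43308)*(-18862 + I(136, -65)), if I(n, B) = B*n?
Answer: 1656330282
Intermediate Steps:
(-16483 - 43308)*(-18862 + I(136, -65)) = (-16483 - 43308)*(-18862 - 65*136) = -59791*(-18862 - 8840) = -59791*(-27702) = 1656330282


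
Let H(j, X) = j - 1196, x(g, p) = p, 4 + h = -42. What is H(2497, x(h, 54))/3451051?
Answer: 1301/3451051 ≈ 0.00037699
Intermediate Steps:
h = -46 (h = -4 - 42 = -46)
H(j, X) = -1196 + j
H(2497, x(h, 54))/3451051 = (-1196 + 2497)/3451051 = 1301*(1/3451051) = 1301/3451051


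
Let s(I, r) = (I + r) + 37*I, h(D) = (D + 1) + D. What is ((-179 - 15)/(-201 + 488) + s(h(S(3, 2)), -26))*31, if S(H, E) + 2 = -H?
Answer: -3280110/287 ≈ -11429.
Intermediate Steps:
S(H, E) = -2 - H
h(D) = 1 + 2*D (h(D) = (1 + D) + D = 1 + 2*D)
s(I, r) = r + 38*I
((-179 - 15)/(-201 + 488) + s(h(S(3, 2)), -26))*31 = ((-179 - 15)/(-201 + 488) + (-26 + 38*(1 + 2*(-2 - 1*3))))*31 = (-194/287 + (-26 + 38*(1 + 2*(-2 - 3))))*31 = (-194*1/287 + (-26 + 38*(1 + 2*(-5))))*31 = (-194/287 + (-26 + 38*(1 - 10)))*31 = (-194/287 + (-26 + 38*(-9)))*31 = (-194/287 + (-26 - 342))*31 = (-194/287 - 368)*31 = -105810/287*31 = -3280110/287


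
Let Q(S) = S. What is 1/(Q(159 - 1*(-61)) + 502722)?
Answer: 1/502942 ≈ 1.9883e-6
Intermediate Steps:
1/(Q(159 - 1*(-61)) + 502722) = 1/((159 - 1*(-61)) + 502722) = 1/((159 + 61) + 502722) = 1/(220 + 502722) = 1/502942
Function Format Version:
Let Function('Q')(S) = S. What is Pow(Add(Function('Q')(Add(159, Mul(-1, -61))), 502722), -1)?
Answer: Rational(1, 502942) ≈ 1.9883e-6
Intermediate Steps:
Pow(Add(Function('Q')(Add(159, Mul(-1, -61))), 502722), -1) = Pow(Add(Add(159, Mul(-1, -61)), 502722), -1) = Pow(Add(Add(159, 61), 502722), -1) = Pow(Add(220, 502722), -1) = Pow(502942, -1) = Rational(1, 502942)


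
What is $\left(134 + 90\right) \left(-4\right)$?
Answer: $-896$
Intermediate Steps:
$\left(134 + 90\right) \left(-4\right) = 224 \left(-4\right) = -896$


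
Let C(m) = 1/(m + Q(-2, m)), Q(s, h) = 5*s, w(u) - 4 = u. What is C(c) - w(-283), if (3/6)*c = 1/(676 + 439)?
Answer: 3109177/11148 ≈ 278.90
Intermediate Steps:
w(u) = 4 + u
c = 2/1115 (c = 2/(676 + 439) = 2/1115 ≈ 0.0017937)
C(m) = 1/(-10 + m) (C(m) = 1/(m + 5*(-2)) = 1/(m - 10) = 1/(-10 + m))
C(c) - w(-283) = 1/(-10 + 2/1115) - (4 - 283) = 1/(-11148/1115) - 1*(-279) = -1115/11148 + 279 = 3109177/11148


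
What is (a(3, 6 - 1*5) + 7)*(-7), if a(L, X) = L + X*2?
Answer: -84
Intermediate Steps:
a(L, X) = L + 2*X
(a(3, 6 - 1*5) + 7)*(-7) = ((3 + 2*(6 - 1*5)) + 7)*(-7) = ((3 + 2*(6 - 5)) + 7)*(-7) = ((3 + 2*1) + 7)*(-7) = ((3 + 2) + 7)*(-7) = (5 + 7)*(-7) = 12*(-7) = -84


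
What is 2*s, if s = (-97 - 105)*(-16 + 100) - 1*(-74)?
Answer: -33788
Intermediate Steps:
s = -16894 (s = -202*84 + 74 = -16968 + 74 = -16894)
2*s = 2*(-16894) = -33788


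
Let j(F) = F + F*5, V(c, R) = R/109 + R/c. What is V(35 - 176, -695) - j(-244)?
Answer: 22477976/15369 ≈ 1462.6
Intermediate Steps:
V(c, R) = R/109 + R/c (V(c, R) = R*(1/109) + R/c = R/109 + R/c)
j(F) = 6*F (j(F) = F + 5*F = 6*F)
V(35 - 176, -695) - j(-244) = ((1/109)*(-695) - 695/(35 - 176)) - 6*(-244) = (-695/109 - 695/(-141)) - 1*(-1464) = (-695/109 - 695*(-1/141)) + 1464 = (-695/109 + 695/141) + 1464 = -22240/15369 + 1464 = 22477976/15369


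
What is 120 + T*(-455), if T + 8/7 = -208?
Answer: 95280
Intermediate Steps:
T = -1464/7 (T = -8/7 - 208 = -1464/7 ≈ -209.14)
120 + T*(-455) = 120 - 1464/7*(-455) = 120 + 95160 = 95280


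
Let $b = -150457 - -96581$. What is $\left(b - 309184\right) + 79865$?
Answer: $-283195$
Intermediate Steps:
$b = -53876$ ($b = -150457 + 96581 = -53876$)
$\left(b - 309184\right) + 79865 = \left(-53876 - 309184\right) + 79865 = -363060 + 79865 = -283195$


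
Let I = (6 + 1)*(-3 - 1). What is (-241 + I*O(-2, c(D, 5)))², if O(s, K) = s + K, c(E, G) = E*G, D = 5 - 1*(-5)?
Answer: 2512225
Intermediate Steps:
D = 10 (D = 5 + 5 = 10)
I = -28 (I = 7*(-4) = -28)
O(s, K) = K + s
(-241 + I*O(-2, c(D, 5)))² = (-241 - 28*(10*5 - 2))² = (-241 - 28*(50 - 2))² = (-241 - 28*48)² = (-241 - 1344)² = (-1585)² = 2512225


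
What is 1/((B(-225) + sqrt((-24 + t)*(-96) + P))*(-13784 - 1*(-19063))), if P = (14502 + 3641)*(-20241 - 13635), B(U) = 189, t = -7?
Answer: 63/1081570341209 - 2*I*sqrt(153652323)/3244711023627 ≈ 5.8249e-11 - 7.6405e-9*I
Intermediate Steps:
P = -614612268 (P = 18143*(-33876) = -614612268)
1/((B(-225) + sqrt((-24 + t)*(-96) + P))*(-13784 - 1*(-19063))) = 1/((189 + sqrt((-24 - 7)*(-96) - 614612268))*(-13784 - 1*(-19063))) = 1/((189 + sqrt(-31*(-96) - 614612268))*(-13784 + 19063)) = 1/((189 + sqrt(2976 - 614612268))*5279) = (1/5279)/(189 + sqrt(-614609292)) = (1/5279)/(189 + 2*I*sqrt(153652323)) = 1/(5279*(189 + 2*I*sqrt(153652323)))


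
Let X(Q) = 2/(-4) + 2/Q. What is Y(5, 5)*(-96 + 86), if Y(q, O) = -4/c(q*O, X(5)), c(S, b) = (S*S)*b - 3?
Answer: -80/131 ≈ -0.61069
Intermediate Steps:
X(Q) = -½ + 2/Q (X(Q) = 2*(-¼) + 2/Q = -½ + 2/Q)
c(S, b) = -3 + b*S² (c(S, b) = S²*b - 3 = b*S² - 3 = -3 + b*S²)
Y(q, O) = -4/(-3 - O²*q²/10) (Y(q, O) = -4/(-3 + ((½)*(4 - 1*5)/5)*(q*O)²) = -4/(-3 + ((½)*(⅕)*(4 - 5))*(O*q)²) = -4/(-3 + ((½)*(⅕)*(-1))*(O²*q²)) = -4/(-3 - O²*q²/10))
Y(5, 5)*(-96 + 86) = (40/(30 + 5²*5²))*(-96 + 86) = (40/(30 + 25*25))*(-10) = (40/(30 + 625))*(-10) = (40/655)*(-10) = (40*(1/655))*(-10) = (8/131)*(-10) = -80/131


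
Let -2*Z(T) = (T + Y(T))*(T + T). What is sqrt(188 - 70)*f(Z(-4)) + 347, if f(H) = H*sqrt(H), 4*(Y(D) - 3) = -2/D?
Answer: 347 - 7*I*sqrt(413)/2 ≈ 347.0 - 71.128*I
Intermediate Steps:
Y(D) = 3 - 1/(2*D) (Y(D) = 3 + (-2/D)/4 = 3 - 1/(2*D))
Z(T) = -T*(3 + T - 1/(2*T)) (Z(T) = -(T + (3 - 1/(2*T)))*(T + T)/2 = -(3 + T - 1/(2*T))*2*T/2 = -T*(3 + T - 1/(2*T)))
f(H) = H**(3/2)
sqrt(188 - 70)*f(Z(-4)) + 347 = sqrt(188 - 70)*(1/2 - 1*(-4)*(3 - 4))**(3/2) + 347 = sqrt(118)*(1/2 - 1*(-4)*(-1))**(3/2) + 347 = sqrt(118)*(1/2 - 4)**(3/2) + 347 = sqrt(118)*(-7/2)**(3/2) + 347 = sqrt(118)*(-7*I*sqrt(14)/4) + 347 = -7*I*sqrt(413)/2 + 347 = 347 - 7*I*sqrt(413)/2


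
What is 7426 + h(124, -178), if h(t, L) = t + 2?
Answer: 7552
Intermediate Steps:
h(t, L) = 2 + t
7426 + h(124, -178) = 7426 + (2 + 124) = 7426 + 126 = 7552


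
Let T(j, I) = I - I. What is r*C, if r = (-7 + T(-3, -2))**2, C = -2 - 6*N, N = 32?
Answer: -9506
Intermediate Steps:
T(j, I) = 0
C = -194 (C = -2 - 6*32 = -2 - 192 = -194)
r = 49 (r = (-7 + 0)**2 = (-7)**2 = 49)
r*C = 49*(-194) = -9506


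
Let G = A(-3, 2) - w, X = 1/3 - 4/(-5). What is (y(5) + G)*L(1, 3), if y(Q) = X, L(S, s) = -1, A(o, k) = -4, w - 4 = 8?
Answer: 223/15 ≈ 14.867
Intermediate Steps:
w = 12 (w = 4 + 8 = 12)
X = 17/15 (X = 1*(1/3) - 4*(-1/5) = 1/3 + 4/5 = 17/15 ≈ 1.1333)
y(Q) = 17/15
G = -16 (G = -4 - 1*12 = -4 - 12 = -16)
(y(5) + G)*L(1, 3) = (17/15 - 16)*(-1) = -223/15*(-1) = 223/15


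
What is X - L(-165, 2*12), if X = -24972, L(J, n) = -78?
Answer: -24894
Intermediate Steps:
X - L(-165, 2*12) = -24972 - 1*(-78) = -24972 + 78 = -24894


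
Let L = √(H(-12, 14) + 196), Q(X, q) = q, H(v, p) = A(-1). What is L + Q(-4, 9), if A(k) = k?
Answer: 9 + √195 ≈ 22.964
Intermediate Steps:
H(v, p) = -1
L = √195 (L = √(-1 + 196) = √195 ≈ 13.964)
L + Q(-4, 9) = √195 + 9 = 9 + √195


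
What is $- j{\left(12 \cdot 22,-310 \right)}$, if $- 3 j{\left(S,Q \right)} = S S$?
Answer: $23232$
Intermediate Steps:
$j{\left(S,Q \right)} = - \frac{S^{2}}{3}$ ($j{\left(S,Q \right)} = - \frac{S S}{3} = - \frac{S^{2}}{3}$)
$- j{\left(12 \cdot 22,-310 \right)} = - \frac{\left(-1\right) \left(12 \cdot 22\right)^{2}}{3} = - \frac{\left(-1\right) 264^{2}}{3} = - \frac{\left(-1\right) 69696}{3} = \left(-1\right) \left(-23232\right) = 23232$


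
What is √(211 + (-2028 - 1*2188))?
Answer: 3*I*√445 ≈ 63.285*I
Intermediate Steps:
√(211 + (-2028 - 1*2188)) = √(211 + (-2028 - 2188)) = √(211 - 4216) = √(-4005) = 3*I*√445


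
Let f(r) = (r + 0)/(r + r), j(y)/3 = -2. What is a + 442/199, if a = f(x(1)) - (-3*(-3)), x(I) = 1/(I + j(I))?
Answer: -2499/398 ≈ -6.2789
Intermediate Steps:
j(y) = -6 (j(y) = 3*(-2) = -6)
x(I) = 1/(-6 + I) (x(I) = 1/(I - 6) = 1/(-6 + I))
f(r) = 1/2 (f(r) = r/((2*r)) = r*(1/(2*r)) = 1/2)
a = -17/2 (a = 1/2 - (-3*(-3)) = 1/2 - 9 = -17/2 ≈ -8.5000)
a + 442/199 = -17/2 + 442/199 = -2499/398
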